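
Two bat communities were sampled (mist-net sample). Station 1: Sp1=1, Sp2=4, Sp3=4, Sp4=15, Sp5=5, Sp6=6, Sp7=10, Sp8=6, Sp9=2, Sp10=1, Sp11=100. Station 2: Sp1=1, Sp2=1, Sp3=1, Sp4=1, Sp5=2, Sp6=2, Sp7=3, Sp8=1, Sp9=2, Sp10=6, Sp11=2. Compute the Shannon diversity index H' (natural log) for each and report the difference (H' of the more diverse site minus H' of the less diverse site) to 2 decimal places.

Station 1: N=154, proportions 0.0065, 0.026, 0.026, 0.0974, 0.0325, 0.039, 0.0649, 0.039, 0.013, 0.0065, 0.6494, giving H' = 1.3604 (working shown to 4 dp, full precision carried).
Station 2: N=22, proportions 0.0455, 0.0455, 0.0455, 0.0455, 0.0909, 0.0909, 0.1364, 0.0455, 0.0909, 0.2727, 0.0909, giving H' = 2.2005.
Difference = |1.3604 − 2.2005| = 0.8401, i.e. 0.84 to 2 decimal places.

0.84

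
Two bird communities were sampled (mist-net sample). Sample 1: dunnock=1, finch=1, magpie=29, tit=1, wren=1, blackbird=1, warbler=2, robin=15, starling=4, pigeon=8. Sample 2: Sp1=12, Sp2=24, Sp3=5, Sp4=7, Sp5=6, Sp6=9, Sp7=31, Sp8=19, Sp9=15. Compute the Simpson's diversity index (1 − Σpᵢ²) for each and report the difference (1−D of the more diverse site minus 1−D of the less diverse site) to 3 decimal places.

Sample 1: N=63, proportions 0.015873, 0.015873, 0.460317, 0.015873, 0.015873, 0.015873, 0.031746, 0.238095, 0.063492, 0.126984, giving 1−D = 0.708995 (working shown to 6 dp, full precision carried).
Sample 2: N=128, proportions 0.09375, 0.1875, 0.039062, 0.054688, 0.046875, 0.070312, 0.242188, 0.148438, 0.117188, giving 1−D = 0.849976.
Difference = |0.708995 − 0.849976| = 0.140981, i.e. 0.141 to 3 decimal places.

0.141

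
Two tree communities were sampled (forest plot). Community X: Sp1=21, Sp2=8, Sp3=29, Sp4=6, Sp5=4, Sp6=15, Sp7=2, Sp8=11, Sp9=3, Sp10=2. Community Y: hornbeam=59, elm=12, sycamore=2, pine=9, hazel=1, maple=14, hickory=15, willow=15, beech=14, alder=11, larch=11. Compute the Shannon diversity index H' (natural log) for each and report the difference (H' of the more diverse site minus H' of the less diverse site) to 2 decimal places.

0.06

Community X: N=101, proportions 0.2079, 0.0792, 0.2871, 0.0594, 0.0396, 0.1485, 0.0198, 0.1089, 0.0297, 0.0198, giving H' = 1.9658 (working shown to 4 dp, full precision carried).
Community Y: N=163, proportions 0.362, 0.0736, 0.0123, 0.0552, 0.0061, 0.0859, 0.092, 0.092, 0.0859, 0.0675, 0.0675, giving H' = 2.0297.
Difference = |1.9658 − 2.0297| = 0.0639, i.e. 0.06 to 2 decimal places.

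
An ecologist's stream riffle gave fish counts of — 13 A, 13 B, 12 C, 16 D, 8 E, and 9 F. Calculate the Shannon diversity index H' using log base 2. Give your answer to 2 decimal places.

2.55

Total N = 13+13+12+16+8+9 = 71, so the proportions are 0.1831, 0.1831, 0.169, 0.2254, 0.1127, 0.1268 (working shown to 4 dp, full precision carried).
Each pᵢ log₂ pᵢ term: 0.1831×(-2.4493)=-0.4485, 0.1831×(-2.4493)=-0.4485, 0.169×(-2.5648)=-0.4335, 0.2254×(-2.1497)=-0.4845, 0.1127×(-3.1497)=-0.3549, 0.1268×(-2.9798)=-0.3777.
Sum = -2.5475, so H' = 2.55.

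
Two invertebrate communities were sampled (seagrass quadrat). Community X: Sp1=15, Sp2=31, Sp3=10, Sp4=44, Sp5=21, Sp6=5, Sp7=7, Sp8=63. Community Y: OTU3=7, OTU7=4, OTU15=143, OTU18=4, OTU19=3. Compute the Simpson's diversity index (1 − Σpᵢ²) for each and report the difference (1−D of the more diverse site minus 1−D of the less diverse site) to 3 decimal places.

0.592

Community X: N=196, proportions 0.07653, 0.15816, 0.05102, 0.22449, 0.10714, 0.02551, 0.03571, 0.32143, giving 1−D = 0.79941 (working shown to 5 dp, full precision carried).
Community Y: N=161, proportions 0.04348, 0.02484, 0.8882, 0.02484, 0.01863, giving 1−D = 0.20763.
Difference = |0.79941 − 0.20763| = 0.59178, i.e. 0.592 to 3 decimal places.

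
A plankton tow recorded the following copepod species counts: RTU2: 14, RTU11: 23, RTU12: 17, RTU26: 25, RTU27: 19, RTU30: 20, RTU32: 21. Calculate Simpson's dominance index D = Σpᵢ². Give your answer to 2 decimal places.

Total N = 14+23+17+25+19+20+21 = 139, so the proportions are 0.1007, 0.1655, 0.1223, 0.1799, 0.1367, 0.1439, 0.1511 (working shown to 4 dp, full precision carried).
D = 0.1007² + 0.1655² + 0.1223² + 0.1799² + 0.1367² + 0.1439² + 0.1511² = 0.0101 + 0.0274 + 0.0150 + 0.0323 + 0.0187 + 0.0207 + 0.0228 = 0.1470.
To 2 decimal places, D = 0.15.

0.15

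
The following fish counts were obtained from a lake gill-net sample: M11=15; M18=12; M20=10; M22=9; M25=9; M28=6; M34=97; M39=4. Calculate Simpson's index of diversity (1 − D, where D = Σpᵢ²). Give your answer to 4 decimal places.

Total N = 15+12+10+9+9+6+97+4 = 162, so the proportions are 0.092593, 0.074074, 0.061728, 0.055556, 0.055556, 0.037037, 0.598765, 0.024691 (working shown to 6 dp, full precision carried).
D = 0.092593² + 0.074074² + 0.061728² + 0.055556² + 0.055556² + 0.037037² + 0.598765² + 0.024691² = 0.008573 + 0.005487 + 0.003810 + 0.003086 + 0.003086 + 0.001372 + 0.358520 + 0.000610 = 0.384545.
So 1 − D = 0.615455, i.e. 0.6155 to 4 decimal places.

0.6155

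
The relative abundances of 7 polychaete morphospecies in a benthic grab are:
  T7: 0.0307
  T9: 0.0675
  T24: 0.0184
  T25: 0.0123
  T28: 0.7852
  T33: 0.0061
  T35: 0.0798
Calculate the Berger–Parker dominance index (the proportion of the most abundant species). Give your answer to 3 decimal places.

The largest proportion is 0.7852, i.e. d = 0.785 to 3 decimal places.

0.785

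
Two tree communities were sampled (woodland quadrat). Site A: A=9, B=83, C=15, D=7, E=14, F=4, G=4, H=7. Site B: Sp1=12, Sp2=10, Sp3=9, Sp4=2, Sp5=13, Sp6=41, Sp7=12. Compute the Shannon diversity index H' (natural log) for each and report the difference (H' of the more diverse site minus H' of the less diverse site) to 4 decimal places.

Site A: N=143, proportions 0.062937, 0.58042, 0.104895, 0.048951, 0.097902, 0.027972, 0.027972, 0.048951, giving H' = 1.449282 (working shown to 6 dp, full precision carried).
Site B: N=99, proportions 0.121212, 0.10101, 0.090909, 0.020202, 0.131313, 0.414141, 0.121212, giving H' = 1.671628.
Difference = |1.449282 − 1.671628| = 0.222346, i.e. 0.2223 to 4 decimal places.

0.2223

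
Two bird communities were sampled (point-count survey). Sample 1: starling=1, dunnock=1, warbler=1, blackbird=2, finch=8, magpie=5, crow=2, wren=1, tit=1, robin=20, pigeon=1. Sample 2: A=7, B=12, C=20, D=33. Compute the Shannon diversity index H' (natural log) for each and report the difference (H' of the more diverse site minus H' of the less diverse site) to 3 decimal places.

Sample 1: N=43, proportions 0.0232558, 0.0232558, 0.0232558, 0.0465116, 0.1860465, 0.1162791, 0.0465116, 0.0232558, 0.0232558, 0.4651163, 0.0232558, giving H' = 1.7293407 (working shown to 7 dp, full precision carried).
Sample 2: N=72, proportions 0.0972222, 0.1666667, 0.2777778, 0.4583333, giving H' = 1.2386155.
Difference = |1.7293407 − 1.2386155| = 0.4907252, i.e. 0.491 to 3 decimal places.

0.491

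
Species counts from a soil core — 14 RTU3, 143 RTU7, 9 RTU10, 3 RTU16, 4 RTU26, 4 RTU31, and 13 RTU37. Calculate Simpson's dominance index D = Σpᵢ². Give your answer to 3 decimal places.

0.580

Total N = 14+143+9+3+4+4+13 = 190, so the proportions are 0.07368, 0.75263, 0.04737, 0.01579, 0.02105, 0.02105, 0.06842 (working shown to 5 dp, full precision carried).
D = 0.07368² + 0.75263² + 0.04737² + 0.01579² + 0.02105² + 0.02105² + 0.06842² = 0.00543 + 0.56645 + 0.00224 + 0.00025 + 0.00044 + 0.00044 + 0.00468 = 0.57994.
To 3 decimal places, D = 0.580.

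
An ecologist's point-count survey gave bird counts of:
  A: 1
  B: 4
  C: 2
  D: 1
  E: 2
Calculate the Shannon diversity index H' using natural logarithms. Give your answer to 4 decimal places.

1.4708

Total N = 1+4+2+1+2 = 10, so the proportions are 0.1, 0.4, 0.2, 0.1, 0.2 (working shown to 6 dp, full precision carried).
Each pᵢ ln pᵢ term: 0.1×(-2.302585)=-0.230259, 0.4×(-0.916291)=-0.366516, 0.2×(-1.609438)=-0.321888, 0.1×(-2.302585)=-0.230259, 0.2×(-1.609438)=-0.321888.
Sum = -1.470808, so H' = 1.4708.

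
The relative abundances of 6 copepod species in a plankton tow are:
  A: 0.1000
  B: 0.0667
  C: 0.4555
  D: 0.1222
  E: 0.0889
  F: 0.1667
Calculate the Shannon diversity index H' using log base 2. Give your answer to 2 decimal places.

2.22

Each pᵢ log₂ pᵢ term (working shown to 4 dp, full precision carried): 0.1×(-3.3219)=-0.3322, 0.0667×(-3.9062)=-0.2605, 0.4555×(-1.1345)=-0.5168, 0.1222×(-3.0327)=-0.3706, 0.0889×(-3.4917)=-0.3104, 0.1667×(-2.5847)=-0.4309.
Sum = -2.2214, so H' = 2.22.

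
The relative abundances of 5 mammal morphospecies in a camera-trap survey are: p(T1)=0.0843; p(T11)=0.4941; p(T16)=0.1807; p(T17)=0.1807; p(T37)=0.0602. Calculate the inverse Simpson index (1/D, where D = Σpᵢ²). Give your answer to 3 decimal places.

3.123

D = 0.0843² + 0.4941² + 0.1807² + 0.1807² + 0.0602² = 0.007106 + 0.244135 + 0.032652 + 0.032652 + 0.003624 = 0.320170 (working shown to 6 dp, full precision carried).
So 1/D = 3.12334, i.e. 3.123 to 3 decimal places.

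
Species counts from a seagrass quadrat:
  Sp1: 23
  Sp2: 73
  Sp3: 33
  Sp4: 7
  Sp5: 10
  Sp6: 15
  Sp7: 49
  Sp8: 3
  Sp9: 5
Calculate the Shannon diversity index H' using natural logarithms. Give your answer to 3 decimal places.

Total N = 23+73+33+7+10+15+49+3+5 = 218, so the proportions are 0.1055, 0.33486, 0.15138, 0.03211, 0.04587, 0.06881, 0.22477, 0.01376, 0.02294 (working shown to 5 dp, full precision carried).
Each pᵢ ln pᵢ term: 0.1055×(-2.24900)=-0.23728, 0.33486×(-1.09404)=-0.36635, 0.15138×(-1.88799)=-0.28580, 0.03211×(-3.43858)=-0.11041, 0.04587×(-3.08191)=-0.14137, 0.06881×(-2.67644)=-0.18416, 0.22477×(-1.49267)=-0.33551, 0.01376×(-4.28588)=-0.05898, 0.02294×(-3.77506)=-0.08658.
Sum = -1.80645, so H' = 1.806.

1.806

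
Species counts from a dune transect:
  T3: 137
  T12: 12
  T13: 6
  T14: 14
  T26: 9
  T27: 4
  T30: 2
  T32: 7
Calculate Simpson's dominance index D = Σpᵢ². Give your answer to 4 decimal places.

Total N = 137+12+6+14+9+4+2+7 = 191, so the proportions are 0.717277, 0.062827, 0.031414, 0.073298, 0.04712, 0.020942, 0.010471, 0.036649 (working shown to 6 dp, full precision carried).
D = 0.717277² + 0.062827² + 0.031414² + 0.073298² + 0.04712² + 0.020942² + 0.010471² + 0.036649² = 0.514487 + 0.003947 + 0.000987 + 0.005373 + 0.002220 + 0.000439 + 0.000110 + 0.001343 = 0.528905.
To 4 decimal places, D = 0.5289.

0.5289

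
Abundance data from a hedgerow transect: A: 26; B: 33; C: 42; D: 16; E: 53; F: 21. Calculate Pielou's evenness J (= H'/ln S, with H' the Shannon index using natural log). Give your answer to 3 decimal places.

0.957

Total N = 26+33+42+16+53+21 = 191, so the proportions are 0.13613, 0.17277, 0.2199, 0.08377, 0.27749, 0.10995 (working shown to 5 dp, full precision carried).
H' = −Σ pᵢ ln pᵢ = −((-0.27146) + (-0.30335) + (-0.33305) + (-0.20772) + (-0.35573) + (-0.24274)) = 1.71406.
With S = 6 species, ln S = 1.79176, so J = 1.71406/1.79176 = 0.95663, i.e. 0.957 to 3 decimal places.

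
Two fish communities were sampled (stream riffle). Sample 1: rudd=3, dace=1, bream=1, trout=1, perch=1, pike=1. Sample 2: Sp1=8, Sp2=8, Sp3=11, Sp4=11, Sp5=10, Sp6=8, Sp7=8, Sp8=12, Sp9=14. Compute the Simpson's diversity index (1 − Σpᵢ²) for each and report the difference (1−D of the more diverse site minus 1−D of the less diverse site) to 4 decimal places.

Sample 1: N=8, proportions 0.375, 0.125, 0.125, 0.125, 0.125, 0.125, giving 1−D = 0.781250 (working shown to 6 dp, full precision carried).
Sample 2: N=90, proportions 0.088889, 0.088889, 0.122222, 0.122222, 0.111111, 0.088889, 0.088889, 0.133333, 0.155556, giving 1−D = 0.884198.
Difference = |0.781250 − 0.884198| = 0.102948, i.e. 0.1029 to 4 decimal places.

0.1029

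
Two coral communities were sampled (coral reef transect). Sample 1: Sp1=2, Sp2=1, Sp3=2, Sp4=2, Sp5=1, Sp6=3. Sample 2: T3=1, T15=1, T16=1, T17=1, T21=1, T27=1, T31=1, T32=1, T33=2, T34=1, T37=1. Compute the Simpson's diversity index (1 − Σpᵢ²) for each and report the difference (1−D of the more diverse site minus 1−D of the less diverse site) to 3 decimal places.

0.093

Sample 1: N=11, proportions 0.18182, 0.09091, 0.18182, 0.18182, 0.09091, 0.27273, giving 1−D = 0.80992 (working shown to 5 dp, full precision carried).
Sample 2: N=12, proportions 0.08333, 0.08333, 0.08333, 0.08333, 0.08333, 0.08333, 0.08333, 0.08333, 0.16667, 0.08333, 0.08333, giving 1−D = 0.90278.
Difference = |0.80992 − 0.90278| = 0.09286, i.e. 0.093 to 3 decimal places.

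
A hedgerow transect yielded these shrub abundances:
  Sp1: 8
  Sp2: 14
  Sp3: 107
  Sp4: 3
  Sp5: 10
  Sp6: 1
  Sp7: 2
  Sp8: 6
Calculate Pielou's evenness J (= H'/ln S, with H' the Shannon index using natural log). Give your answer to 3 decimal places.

0.527

Total N = 8+14+107+3+10+1+2+6 = 151, so the proportions are 0.05298, 0.09272, 0.70861, 0.01987, 0.06623, 0.00662, 0.01325, 0.03974 (working shown to 5 dp, full precision carried).
H' = −Σ pᵢ ln pᵢ = −((-0.15565) + (-0.22050) + (-0.24408) + (-0.07785) + (-0.17978) + (-0.03323) + (-0.05727) + (-0.12817)) = 1.09653.
With S = 8 species, ln S = 2.07944, so J = 1.09653/2.07944 = 0.52732, i.e. 0.527 to 3 decimal places.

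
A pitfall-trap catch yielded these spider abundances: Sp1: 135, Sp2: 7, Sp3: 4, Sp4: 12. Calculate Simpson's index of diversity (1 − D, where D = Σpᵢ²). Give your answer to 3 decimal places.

Total N = 135+7+4+12 = 158, so the proportions are 0.85443, 0.0443, 0.02532, 0.07595 (working shown to 5 dp, full precision carried).
D = 0.85443² + 0.0443² + 0.02532² + 0.07595² = 0.73005 + 0.00196 + 0.00064 + 0.00577 = 0.73842.
So 1 − D = 0.26158, i.e. 0.262 to 3 decimal places.

0.262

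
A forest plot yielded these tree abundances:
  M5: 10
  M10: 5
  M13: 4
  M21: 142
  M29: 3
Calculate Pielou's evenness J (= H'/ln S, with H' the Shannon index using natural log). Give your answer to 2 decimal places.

0.35

Total N = 10+5+4+142+3 = 164, so the proportions are 0.061, 0.0305, 0.0244, 0.8659, 0.0183 (working shown to 4 dp, full precision carried).
H' = −Σ pᵢ ln pᵢ = −((-0.1706) + (-0.1064) + (-0.0906) + (-0.1247) + (-0.0732)) = 0.5655.
With S = 5 species, ln S = 1.6094, so J = 0.5655/1.6094 = 0.3513, i.e. 0.35 to 2 decimal places.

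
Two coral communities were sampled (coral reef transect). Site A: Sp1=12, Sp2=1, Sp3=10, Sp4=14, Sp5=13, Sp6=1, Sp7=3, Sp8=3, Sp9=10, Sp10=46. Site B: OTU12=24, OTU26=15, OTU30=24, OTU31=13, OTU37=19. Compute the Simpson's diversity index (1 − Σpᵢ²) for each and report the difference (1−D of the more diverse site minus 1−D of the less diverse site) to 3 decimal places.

0.012

Site A: N=113, proportions 0.106195, 0.00885, 0.088496, 0.123894, 0.115044, 0.00885, 0.026549, 0.026549, 0.088496, 0.40708, giving 1−D = 0.777195 (working shown to 6 dp, full precision carried).
Site B: N=95, proportions 0.252632, 0.157895, 0.252632, 0.136842, 0.2, giving 1−D = 0.788698.
Difference = |0.777195 − 0.788698| = 0.011503, i.e. 0.012 to 3 decimal places.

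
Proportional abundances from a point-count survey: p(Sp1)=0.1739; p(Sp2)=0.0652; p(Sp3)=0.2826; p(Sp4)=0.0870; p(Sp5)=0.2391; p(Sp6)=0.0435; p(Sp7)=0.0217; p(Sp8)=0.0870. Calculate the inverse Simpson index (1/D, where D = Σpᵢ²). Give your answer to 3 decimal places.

5.290

D = 0.1739² + 0.0652² + 0.2826² + 0.087² + 0.2391² + 0.0435² + 0.0217² + 0.087² = 0.0302412 + 0.0042510 + 0.0798628 + 0.0075690 + 0.0571688 + 0.0018922 + 0.0004709 + 0.0075690 = 0.1890250 (working shown to 7 dp, full precision carried).
So 1/D = 5.29031, i.e. 5.290 to 3 decimal places.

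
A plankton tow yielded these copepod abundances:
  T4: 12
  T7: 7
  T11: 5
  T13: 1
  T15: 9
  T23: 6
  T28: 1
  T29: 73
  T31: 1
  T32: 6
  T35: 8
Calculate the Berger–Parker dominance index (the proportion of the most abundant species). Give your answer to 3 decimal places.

Total N = 12+7+5+1+9+6+1+73+1+6+8 = 129, so the proportions are 0.09302, 0.05426, 0.03876, 0.00775, 0.06977, 0.04651, 0.00775, 0.56589, 0.00775, 0.04651, 0.06202 (working shown to 5 dp, full precision carried).
The largest proportion is 0.56589, i.e. d = 0.566 to 3 decimal places.

0.566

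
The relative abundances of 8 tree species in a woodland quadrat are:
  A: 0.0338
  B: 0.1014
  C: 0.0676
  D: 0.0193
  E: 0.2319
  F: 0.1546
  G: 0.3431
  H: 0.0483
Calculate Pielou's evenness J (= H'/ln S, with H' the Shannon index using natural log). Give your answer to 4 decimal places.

0.8396

H' = −Σ pᵢ ln pᵢ = −((-0.114491) + (-0.232072) + (-0.182124) + (-0.076190) + (-0.338910) + (-0.288625) + (-0.367026) + (-0.146365)) = 1.745802 (working shown to 6 dp, full precision carried).
With S = 8 species, ln S = 2.079442, so J = 1.745802/2.079442 = 0.839553, i.e. 0.8396 to 4 decimal places.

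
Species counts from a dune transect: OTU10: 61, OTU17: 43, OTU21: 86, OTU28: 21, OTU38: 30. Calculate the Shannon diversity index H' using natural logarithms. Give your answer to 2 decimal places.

Total N = 61+43+86+21+30 = 241, so the proportions are 0.2531, 0.1784, 0.3568, 0.0871, 0.1245 (working shown to 4 dp, full precision carried).
Each pᵢ ln pᵢ term: 0.2531×(-1.3739)=-0.3478, 0.1784×(-1.7236)=-0.3075, 0.3568×(-1.0304)=-0.3677, 0.0871×(-2.4403)=-0.2126, 0.1245×(-2.0836)=-0.2594.
Sum = -1.4950, so H' = 1.50.

1.50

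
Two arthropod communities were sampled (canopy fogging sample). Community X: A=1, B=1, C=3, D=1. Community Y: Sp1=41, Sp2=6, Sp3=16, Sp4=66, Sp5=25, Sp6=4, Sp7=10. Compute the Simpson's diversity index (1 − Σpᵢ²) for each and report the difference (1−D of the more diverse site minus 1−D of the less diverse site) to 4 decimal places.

Community X: N=6, proportions 0.166667, 0.166667, 0.5, 0.166667, giving 1−D = 0.666667 (working shown to 6 dp, full precision carried).
Community Y: N=168, proportions 0.244048, 0.035714, 0.095238, 0.392857, 0.14881, 0.02381, 0.059524, giving 1−D = 0.749504.
Difference = |0.666667 − 0.749504| = 0.082837, i.e. 0.0828 to 4 decimal places.

0.0828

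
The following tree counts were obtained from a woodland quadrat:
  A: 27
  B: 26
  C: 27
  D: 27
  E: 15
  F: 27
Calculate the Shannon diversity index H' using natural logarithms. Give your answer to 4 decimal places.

Total N = 27+26+27+27+15+27 = 149, so the proportions are 0.181208, 0.174497, 0.181208, 0.181208, 0.100671, 0.181208 (working shown to 6 dp, full precision carried).
Each pᵢ ln pᵢ term: 0.181208×(-1.708109)=-0.309523, 0.174497×(-1.745850)=-0.304645, 0.181208×(-1.708109)=-0.309523, 0.181208×(-1.708109)=-0.309523, 0.100671×(-2.295896)=-0.231130, 0.181208×(-1.708109)=-0.309523.
Sum = -1.773868, so H' = 1.7739.

1.7739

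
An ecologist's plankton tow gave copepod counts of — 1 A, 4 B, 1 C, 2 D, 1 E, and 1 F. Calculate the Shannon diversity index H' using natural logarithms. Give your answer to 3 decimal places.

1.609

Total N = 1+4+1+2+1+1 = 10, so the proportions are 0.1, 0.4, 0.1, 0.2, 0.1, 0.1 (working shown to 5 dp, full precision carried).
Each pᵢ ln pᵢ term: 0.1×(-2.30259)=-0.23026, 0.4×(-0.91629)=-0.36652, 0.1×(-2.30259)=-0.23026, 0.2×(-1.60944)=-0.32189, 0.1×(-2.30259)=-0.23026, 0.1×(-2.30259)=-0.23026.
Sum = -1.60944, so H' = 1.609.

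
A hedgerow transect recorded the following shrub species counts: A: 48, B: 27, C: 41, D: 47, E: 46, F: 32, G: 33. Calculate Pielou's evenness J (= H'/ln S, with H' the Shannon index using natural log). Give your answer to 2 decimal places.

Total N = 48+27+41+47+46+32+33 = 274, so the proportions are 0.1752, 0.0985, 0.1496, 0.1715, 0.1679, 0.1168, 0.1204 (working shown to 4 dp, full precision carried).
H' = −Σ pᵢ ln pᵢ = −((-0.3052) + (-0.2283) + (-0.2842) + (-0.3024) + (-0.2996) + (-0.2508) + (-0.2549)) = 1.9254.
With S = 7 species, ln S = 1.9459, so J = 1.9254/1.9459 = 0.9895, i.e. 0.99 to 2 decimal places.

0.99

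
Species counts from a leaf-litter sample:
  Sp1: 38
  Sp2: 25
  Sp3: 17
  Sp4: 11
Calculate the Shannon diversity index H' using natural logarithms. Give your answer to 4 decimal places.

Total N = 38+25+17+11 = 91, so the proportions are 0.417582, 0.274725, 0.186813, 0.120879 (working shown to 6 dp, full precision carried).
Each pᵢ ln pᵢ term: 0.417582×(-0.873273)=-0.364664, 0.274725×(-1.291984)=-0.354941, 0.186813×(-1.677646)=-0.313406, 0.120879×(-2.112964)=-0.255413.
Sum = -1.288424, so H' = 1.2884.

1.2884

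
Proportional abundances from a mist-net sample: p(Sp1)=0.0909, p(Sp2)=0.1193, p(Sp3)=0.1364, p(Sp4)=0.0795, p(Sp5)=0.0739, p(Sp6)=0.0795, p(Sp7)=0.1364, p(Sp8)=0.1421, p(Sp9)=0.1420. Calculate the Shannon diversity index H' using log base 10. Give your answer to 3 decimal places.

0.940

Each pᵢ log₁₀ pᵢ term (working shown to 5 dp, full precision carried): 0.0909×(-1.04144)=-0.09467, 0.1193×(-0.92336)=-0.11016, 0.1364×(-0.86519)=-0.11801, 0.0795×(-1.09963)=-0.08742, 0.0739×(-1.13136)=-0.08361, 0.0795×(-1.09963)=-0.08742, 0.1364×(-0.86519)=-0.11801, 0.1421×(-0.84741)=-0.12042, 0.142×(-0.84771)=-0.12038.
Sum = -0.94009, so H' = 0.940.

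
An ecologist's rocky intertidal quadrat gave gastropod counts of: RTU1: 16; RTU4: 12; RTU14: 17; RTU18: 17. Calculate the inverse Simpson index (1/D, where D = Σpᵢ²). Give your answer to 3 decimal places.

Total N = 16+12+17+17 = 62, so the proportions are 0.2580645, 0.1935484, 0.2741935, 0.2741935 (working shown to 7 dp, full precision carried).
D = 0.2580645² + 0.1935484² + 0.2741935² + 0.2741935² = 0.0665973 + 0.0374610 + 0.0751821 + 0.0751821 = 0.2544225.
So 1/D = 3.93047, i.e. 3.930 to 3 decimal places.

3.930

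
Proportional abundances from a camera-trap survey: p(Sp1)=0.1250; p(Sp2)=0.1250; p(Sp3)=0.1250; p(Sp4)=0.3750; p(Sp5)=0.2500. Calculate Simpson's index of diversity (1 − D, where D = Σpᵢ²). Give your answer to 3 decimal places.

0.750

D = 0.125² + 0.125² + 0.125² + 0.375² + 0.25² = 0.01562 + 0.01562 + 0.01562 + 0.14062 + 0.06250 = 0.25000 (working shown to 5 dp, full precision carried).
So 1 − D = 0.75000, i.e. 0.750 to 3 decimal places.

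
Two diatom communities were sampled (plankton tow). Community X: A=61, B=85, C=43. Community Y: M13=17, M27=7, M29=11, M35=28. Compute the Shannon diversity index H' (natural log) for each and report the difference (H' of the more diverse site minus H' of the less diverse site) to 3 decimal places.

Community X: N=189, proportions 0.3227513, 0.4497354, 0.2275132, giving H' = 1.0612165 (working shown to 7 dp, full precision carried).
Community Y: N=63, proportions 0.2698413, 0.1111111, 0.1746032, 0.4444444, giving H' = 1.2627447.
Difference = |1.0612165 − 1.2627447| = 0.2015282, i.e. 0.202 to 3 decimal places.

0.202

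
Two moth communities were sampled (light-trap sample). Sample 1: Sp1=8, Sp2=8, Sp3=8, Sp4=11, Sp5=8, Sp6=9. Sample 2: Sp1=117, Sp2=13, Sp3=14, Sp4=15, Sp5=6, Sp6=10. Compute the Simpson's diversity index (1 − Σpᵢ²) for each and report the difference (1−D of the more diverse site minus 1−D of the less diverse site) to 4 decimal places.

0.3013

Sample 1: N=52, proportions 0.153846, 0.153846, 0.153846, 0.211538, 0.153846, 0.173077, giving 1−D = 0.830621 (working shown to 6 dp, full precision carried).
Sample 2: N=175, proportions 0.668571, 0.074286, 0.08, 0.085714, 0.034286, 0.057143, giving 1−D = 0.529306.
Difference = |0.830621 − 0.529306| = 0.301315, i.e. 0.3013 to 4 decimal places.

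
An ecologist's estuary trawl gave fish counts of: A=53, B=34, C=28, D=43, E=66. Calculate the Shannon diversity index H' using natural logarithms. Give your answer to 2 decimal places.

1.56

Total N = 53+34+28+43+66 = 224, so the proportions are 0.2366, 0.1518, 0.125, 0.192, 0.2946 (working shown to 4 dp, full precision carried).
Each pᵢ ln pᵢ term: 0.2366×(-1.4414)=-0.3410, 0.1518×(-1.8853)=-0.2862, 0.125×(-2.0794)=-0.2599, 0.192×(-1.6504)=-0.3168, 0.2946×(-1.2220)=-0.3601.
Sum = -1.5640, so H' = 1.56.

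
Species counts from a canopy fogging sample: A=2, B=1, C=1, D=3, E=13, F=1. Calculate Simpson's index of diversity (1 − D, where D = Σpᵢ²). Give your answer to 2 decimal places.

Total N = 2+1+1+3+13+1 = 21, so the proportions are 0.0952, 0.0476, 0.0476, 0.1429, 0.619, 0.0476 (working shown to 4 dp, full precision carried).
D = 0.0952² + 0.0476² + 0.0476² + 0.1429² + 0.619² + 0.0476² = 0.0091 + 0.0023 + 0.0023 + 0.0204 + 0.3832 + 0.0023 = 0.4195.
So 1 − D = 0.5805, i.e. 0.58 to 2 decimal places.

0.58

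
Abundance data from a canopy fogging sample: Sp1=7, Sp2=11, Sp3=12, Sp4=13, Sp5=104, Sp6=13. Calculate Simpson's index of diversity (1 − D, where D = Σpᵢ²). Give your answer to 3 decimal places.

0.552

Total N = 7+11+12+13+104+13 = 160, so the proportions are 0.04375, 0.06875, 0.075, 0.08125, 0.65, 0.08125 (working shown to 5 dp, full precision carried).
D = 0.04375² + 0.06875² + 0.075² + 0.08125² + 0.65² + 0.08125² = 0.00191 + 0.00473 + 0.00562 + 0.00660 + 0.42250 + 0.00660 = 0.44797.
So 1 − D = 0.55203, i.e. 0.552 to 3 decimal places.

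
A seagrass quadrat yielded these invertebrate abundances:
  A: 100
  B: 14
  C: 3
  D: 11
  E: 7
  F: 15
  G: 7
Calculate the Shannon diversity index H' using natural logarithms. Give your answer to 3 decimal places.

1.266

Total N = 100+14+3+11+7+15+7 = 157, so the proportions are 0.63694, 0.08917, 0.01911, 0.07006, 0.04459, 0.09554, 0.04459 (working shown to 5 dp, full precision carried).
Each pᵢ ln pᵢ term: 0.63694×(-0.45108)=-0.28731, 0.08917×(-2.41719)=-0.21555, 0.01911×(-3.95763)=-0.07562, 0.07006×(-2.65835)=-0.18625, 0.04459×(-3.11034)=-0.13868, 0.09554×(-2.34820)=-0.22435, 0.04459×(-3.11034)=-0.13868.
Sum = -1.26644, so H' = 1.266.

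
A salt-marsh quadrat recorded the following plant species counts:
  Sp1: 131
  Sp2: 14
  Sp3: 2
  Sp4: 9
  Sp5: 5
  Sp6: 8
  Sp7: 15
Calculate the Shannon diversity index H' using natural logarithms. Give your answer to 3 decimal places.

1.073

Total N = 131+14+2+9+5+8+15 = 184, so the proportions are 0.71196, 0.07609, 0.01087, 0.04891, 0.02717, 0.04348, 0.08152 (working shown to 5 dp, full precision carried).
Each pᵢ ln pᵢ term: 0.71196×(-0.33974)=-0.24188, 0.07609×(-2.57588)=-0.19599, 0.01087×(-4.52179)=-0.04915, 0.04891×(-3.01771)=-0.14761, 0.02717×(-3.60550)=-0.09798, 0.04348×(-3.13549)=-0.13633, 0.08152×(-2.50689)=-0.20437.
Sum = -1.07329, so H' = 1.073.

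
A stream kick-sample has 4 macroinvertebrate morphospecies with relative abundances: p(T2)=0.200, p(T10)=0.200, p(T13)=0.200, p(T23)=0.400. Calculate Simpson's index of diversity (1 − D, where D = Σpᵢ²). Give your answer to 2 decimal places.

D = 0.2² + 0.2² + 0.2² + 0.4² = 0.0400 + 0.0400 + 0.0400 + 0.1600 = 0.2800 (working shown to 4 dp, full precision carried).
So 1 − D = 0.7200, i.e. 0.72 to 2 decimal places.

0.72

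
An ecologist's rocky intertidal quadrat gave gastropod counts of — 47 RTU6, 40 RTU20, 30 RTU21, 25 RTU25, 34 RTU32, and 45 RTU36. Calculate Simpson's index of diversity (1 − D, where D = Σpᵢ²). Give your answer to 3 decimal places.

0.826

Total N = 47+40+30+25+34+45 = 221, so the proportions are 0.21267, 0.181, 0.13575, 0.11312, 0.15385, 0.20362 (working shown to 5 dp, full precision carried).
D = 0.21267² + 0.181² + 0.13575² + 0.11312² + 0.15385² + 0.20362² = 0.04523 + 0.03276 + 0.01843 + 0.01280 + 0.02367 + 0.04146 = 0.17434.
So 1 − D = 0.82566, i.e. 0.826 to 3 decimal places.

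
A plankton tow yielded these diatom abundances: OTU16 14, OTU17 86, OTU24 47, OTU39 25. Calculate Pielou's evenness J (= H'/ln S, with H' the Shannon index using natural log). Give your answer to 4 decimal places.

0.8552

Total N = 14+86+47+25 = 172, so the proportions are 0.081395, 0.5, 0.273256, 0.145349 (working shown to 6 dp, full precision carried).
H' = −Σ pᵢ ln pᵢ = −((-0.204175) + (-0.346574) + (-0.354508) + (-0.280322)) = 1.185579.
With S = 4 species, ln S = 1.386294, so J = 1.185579/1.386294 = 0.855214, i.e. 0.8552 to 4 decimal places.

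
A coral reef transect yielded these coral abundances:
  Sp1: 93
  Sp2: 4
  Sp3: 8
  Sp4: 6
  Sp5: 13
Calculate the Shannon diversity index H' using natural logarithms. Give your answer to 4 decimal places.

Total N = 93+4+8+6+13 = 124, so the proportions are 0.75, 0.032258, 0.064516, 0.048387, 0.104839 (working shown to 6 dp, full precision carried).
Each pᵢ ln pᵢ term: 0.75×(-0.287682)=-0.215762, 0.032258×(-3.433987)=-0.110774, 0.064516×(-2.740840)=-0.176828, 0.048387×(-3.028522)=-0.146541, 0.104839×(-2.255332)=-0.236446.
Sum = -0.886351, so H' = 0.8864.

0.8864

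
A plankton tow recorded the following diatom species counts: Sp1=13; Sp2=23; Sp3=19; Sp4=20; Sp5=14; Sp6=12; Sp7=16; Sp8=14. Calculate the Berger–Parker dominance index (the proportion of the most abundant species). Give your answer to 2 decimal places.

Total N = 13+23+19+20+14+12+16+14 = 131, so the proportions are 0.0992, 0.1756, 0.145, 0.1527, 0.1069, 0.0916, 0.1221, 0.1069 (working shown to 4 dp, full precision carried).
The largest proportion is 0.1756, i.e. d = 0.18 to 2 decimal places.

0.18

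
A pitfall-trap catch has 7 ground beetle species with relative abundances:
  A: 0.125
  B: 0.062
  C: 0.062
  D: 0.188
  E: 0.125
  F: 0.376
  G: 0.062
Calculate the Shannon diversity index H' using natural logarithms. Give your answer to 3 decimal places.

1.719

Each pᵢ ln pᵢ term (working shown to 5 dp, full precision carried): 0.125×(-2.07944)=-0.25993, 0.062×(-2.78062)=-0.17240, 0.062×(-2.78062)=-0.17240, 0.188×(-1.67131)=-0.31421, 0.125×(-2.07944)=-0.25993, 0.376×(-0.97817)=-0.36779, 0.062×(-2.78062)=-0.17240.
Sum = -1.71905, so H' = 1.719.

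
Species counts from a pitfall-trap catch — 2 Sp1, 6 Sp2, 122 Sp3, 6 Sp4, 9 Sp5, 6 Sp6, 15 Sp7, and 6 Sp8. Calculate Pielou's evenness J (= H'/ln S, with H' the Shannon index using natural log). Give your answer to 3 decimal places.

Total N = 2+6+122+6+9+6+15+6 = 172, so the proportions are 0.01163, 0.03488, 0.7093, 0.03488, 0.05233, 0.03488, 0.08721, 0.03488 (working shown to 5 dp, full precision carried).
H' = −Σ pᵢ ln pᵢ = −((-0.05179) + (-0.11706) + (-0.24363) + (-0.11706) + (-0.15437) + (-0.11706) + (-0.21274) + (-0.11706)) = 1.13078.
With S = 8 species, ln S = 2.07944, so J = 1.13078/2.07944 = 0.54379, i.e. 0.544 to 3 decimal places.

0.544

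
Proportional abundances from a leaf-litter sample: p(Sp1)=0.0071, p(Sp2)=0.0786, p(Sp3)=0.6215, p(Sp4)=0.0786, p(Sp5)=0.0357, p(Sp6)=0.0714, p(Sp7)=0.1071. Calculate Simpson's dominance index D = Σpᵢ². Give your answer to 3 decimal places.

0.417

D = 0.0071² + 0.0786² + 0.6215² + 0.0786² + 0.0357² + 0.0714² + 0.1071² = 0.00005 + 0.00618 + 0.38626 + 0.00618 + 0.00127 + 0.00510 + 0.01147 = 0.41651 (working shown to 5 dp, full precision carried).
To 3 decimal places, D = 0.417.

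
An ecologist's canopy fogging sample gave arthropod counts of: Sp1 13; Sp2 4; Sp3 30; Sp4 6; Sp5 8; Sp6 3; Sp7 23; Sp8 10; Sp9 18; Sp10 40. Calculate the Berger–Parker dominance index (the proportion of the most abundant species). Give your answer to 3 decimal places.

0.258

Total N = 13+4+30+6+8+3+23+10+18+40 = 155, so the proportions are 0.08387, 0.02581, 0.19355, 0.03871, 0.05161, 0.01935, 0.14839, 0.06452, 0.11613, 0.25806 (working shown to 5 dp, full precision carried).
The largest proportion is 0.25806, i.e. d = 0.258 to 3 decimal places.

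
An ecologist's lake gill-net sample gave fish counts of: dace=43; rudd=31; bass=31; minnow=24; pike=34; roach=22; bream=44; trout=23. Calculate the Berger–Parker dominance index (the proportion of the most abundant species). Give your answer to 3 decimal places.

0.175

Total N = 43+31+31+24+34+22+44+23 = 252, so the proportions are 0.17063, 0.12302, 0.12302, 0.09524, 0.13492, 0.0873, 0.1746, 0.09127 (working shown to 5 dp, full precision carried).
The largest proportion is 0.1746, i.e. d = 0.175 to 3 decimal places.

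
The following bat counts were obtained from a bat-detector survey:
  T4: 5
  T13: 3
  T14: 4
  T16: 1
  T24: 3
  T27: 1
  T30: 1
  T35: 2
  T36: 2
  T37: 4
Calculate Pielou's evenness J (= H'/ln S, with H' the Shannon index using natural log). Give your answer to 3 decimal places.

0.939

Total N = 5+3+4+1+3+1+1+2+2+4 = 26, so the proportions are 0.19231, 0.11538, 0.15385, 0.03846, 0.11538, 0.03846, 0.03846, 0.07692, 0.07692, 0.15385 (working shown to 5 dp, full precision carried).
H' = −Σ pᵢ ln pᵢ = −((-0.31705) + (-0.24917) + (-0.28797) + (-0.12531) + (-0.24917) + (-0.12531) + (-0.12531) + (-0.19730) + (-0.19730) + (-0.28797)) = 2.16187.
With S = 10 species, ln S = 2.30259, so J = 2.16187/2.30259 = 0.93889, i.e. 0.939 to 3 decimal places.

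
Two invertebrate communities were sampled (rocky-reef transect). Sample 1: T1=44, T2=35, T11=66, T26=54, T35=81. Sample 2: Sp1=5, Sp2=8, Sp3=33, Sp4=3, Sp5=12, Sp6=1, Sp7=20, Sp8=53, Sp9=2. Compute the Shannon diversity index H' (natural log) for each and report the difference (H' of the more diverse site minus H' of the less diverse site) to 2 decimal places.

Sample 1: N=280, proportions 0.1571, 0.125, 0.2357, 0.1929, 0.2893, giving H' = 1.5676 (working shown to 4 dp, full precision carried).
Sample 2: N=137, proportions 0.0365, 0.0584, 0.2409, 0.0219, 0.0876, 0.0073, 0.146, 0.3869, 0.0146, giving H' = 1.6725.
Difference = |1.5676 − 1.6725| = 0.1049, i.e. 0.10 to 2 decimal places.

0.10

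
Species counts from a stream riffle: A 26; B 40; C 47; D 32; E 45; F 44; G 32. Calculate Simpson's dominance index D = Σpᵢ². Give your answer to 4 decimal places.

Total N = 26+40+47+32+45+44+32 = 266, so the proportions are 0.097744, 0.150376, 0.176692, 0.120301, 0.169173, 0.165414, 0.120301 (working shown to 6 dp, full precision carried).
D = 0.097744² + 0.150376² + 0.176692² + 0.120301² + 0.169173² + 0.165414² + 0.120301² = 0.009554 + 0.022613 + 0.031220 + 0.014472 + 0.028619 + 0.027362 + 0.014472 = 0.148313.
To 4 decimal places, D = 0.1483.

0.1483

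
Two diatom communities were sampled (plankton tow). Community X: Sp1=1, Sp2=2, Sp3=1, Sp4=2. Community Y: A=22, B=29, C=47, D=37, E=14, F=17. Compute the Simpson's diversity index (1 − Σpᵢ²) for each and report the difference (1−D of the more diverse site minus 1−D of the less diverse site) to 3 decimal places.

0.082

Community X: N=6, proportions 0.16667, 0.33333, 0.16667, 0.33333, giving 1−D = 0.72222 (working shown to 5 dp, full precision carried).
Community Y: N=166, proportions 0.13253, 0.1747, 0.28313, 0.22289, 0.08434, 0.10241, giving 1−D = 0.80447.
Difference = |0.72222 − 0.80447| = 0.08225, i.e. 0.082 to 3 decimal places.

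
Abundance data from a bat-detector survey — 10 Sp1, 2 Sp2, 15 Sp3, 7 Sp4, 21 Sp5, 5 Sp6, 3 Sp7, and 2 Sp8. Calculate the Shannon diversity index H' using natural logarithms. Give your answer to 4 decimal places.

Total N = 10+2+15+7+21+5+3+2 = 65, so the proportions are 0.153846, 0.030769, 0.230769, 0.107692, 0.323077, 0.076923, 0.046154, 0.030769 (working shown to 6 dp, full precision carried).
Each pᵢ ln pᵢ term: 0.153846×(-1.871802)=-0.287970, 0.030769×(-3.481240)=-0.107115, 0.230769×(-1.466337)=-0.338385, 0.107692×(-2.228477)=-0.239990, 0.323077×(-1.129865)=-0.365033, 0.076923×(-2.564949)=-0.197304, 0.046154×(-3.075775)=-0.141959, 0.030769×(-3.481240)=-0.107115.
Sum = -1.784871, so H' = 1.7849.

1.7849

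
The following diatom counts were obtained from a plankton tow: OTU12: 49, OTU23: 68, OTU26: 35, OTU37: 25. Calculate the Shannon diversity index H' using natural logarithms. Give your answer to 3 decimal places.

Total N = 49+68+35+25 = 177, so the proportions are 0.27684, 0.38418, 0.19774, 0.14124 (working shown to 5 dp, full precision carried).
Each pᵢ ln pᵢ term: 0.27684×(-1.28433)=-0.35555, 0.38418×(-0.95664)=-0.36752, 0.19774×(-1.62080)=-0.32050, 0.14124×(-1.95727)=-0.27645.
Sum = -1.32002, so H' = 1.320.

1.320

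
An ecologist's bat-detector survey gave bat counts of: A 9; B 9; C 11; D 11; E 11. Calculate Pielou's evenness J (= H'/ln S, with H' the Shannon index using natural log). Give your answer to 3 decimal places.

Total N = 9+9+11+11+11 = 51, so the proportions are 0.17647, 0.17647, 0.21569, 0.21569, 0.21569 (working shown to 5 dp, full precision carried).
H' = −Σ pᵢ ln pᵢ = −((-0.30611) + (-0.30611) + (-0.33085) + (-0.33085) + (-0.33085)) = 1.60476.
With S = 5 species, ln S = 1.60944, so J = 1.60476/1.60944 = 0.99709, i.e. 0.997 to 3 decimal places.

0.997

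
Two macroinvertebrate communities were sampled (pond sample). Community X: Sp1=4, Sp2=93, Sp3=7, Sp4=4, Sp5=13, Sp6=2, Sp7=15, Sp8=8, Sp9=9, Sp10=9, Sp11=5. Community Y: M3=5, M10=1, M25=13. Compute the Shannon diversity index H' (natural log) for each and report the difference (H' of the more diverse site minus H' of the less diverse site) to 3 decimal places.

Community X: N=169, proportions 0.023669, 0.550296, 0.04142, 0.023669, 0.076923, 0.011834, 0.088757, 0.047337, 0.053254, 0.053254, 0.029586, giving H' = 1.663463 (working shown to 6 dp, full precision carried).
Community Y: N=19, proportions 0.263158, 0.052632, 0.684211, giving H' = 0.765937.
Difference = |1.663463 − 0.765937| = 0.897526, i.e. 0.898 to 3 decimal places.

0.898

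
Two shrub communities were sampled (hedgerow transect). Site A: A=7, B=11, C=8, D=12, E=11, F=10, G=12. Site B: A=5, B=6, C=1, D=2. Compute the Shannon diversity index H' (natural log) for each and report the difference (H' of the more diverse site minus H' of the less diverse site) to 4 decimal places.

0.7319

Site A: N=71, proportions 0.098592, 0.15493, 0.112676, 0.169014, 0.15493, 0.140845, 0.169014, giving H' = 1.929240 (working shown to 6 dp, full precision carried).
Site B: N=14, proportions 0.357143, 0.428571, 0.071429, 0.142857, giving H' = 1.197340.
Difference = |1.929240 − 1.197340| = 0.731900, i.e. 0.7319 to 4 decimal places.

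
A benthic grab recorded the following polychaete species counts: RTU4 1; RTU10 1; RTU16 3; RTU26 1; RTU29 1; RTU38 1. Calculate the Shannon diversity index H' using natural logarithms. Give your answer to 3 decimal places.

1.667

Total N = 1+1+3+1+1+1 = 8, so the proportions are 0.125, 0.125, 0.375, 0.125, 0.125, 0.125 (working shown to 5 dp, full precision carried).
Each pᵢ ln pᵢ term: 0.125×(-2.07944)=-0.25993, 0.125×(-2.07944)=-0.25993, 0.375×(-0.98083)=-0.36781, 0.125×(-2.07944)=-0.25993, 0.125×(-2.07944)=-0.25993, 0.125×(-2.07944)=-0.25993.
Sum = -1.66746, so H' = 1.667.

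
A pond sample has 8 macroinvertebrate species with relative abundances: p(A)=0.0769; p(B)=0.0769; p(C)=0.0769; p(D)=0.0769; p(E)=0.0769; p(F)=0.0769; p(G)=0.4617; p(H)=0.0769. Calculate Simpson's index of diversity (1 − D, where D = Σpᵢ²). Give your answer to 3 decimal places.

0.745

D = 0.0769² + 0.0769² + 0.0769² + 0.0769² + 0.0769² + 0.0769² + 0.4617² + 0.0769² = 0.00591 + 0.00591 + 0.00591 + 0.00591 + 0.00591 + 0.00591 + 0.21317 + 0.00591 = 0.25456 (working shown to 5 dp, full precision carried).
So 1 − D = 0.74544, i.e. 0.745 to 3 decimal places.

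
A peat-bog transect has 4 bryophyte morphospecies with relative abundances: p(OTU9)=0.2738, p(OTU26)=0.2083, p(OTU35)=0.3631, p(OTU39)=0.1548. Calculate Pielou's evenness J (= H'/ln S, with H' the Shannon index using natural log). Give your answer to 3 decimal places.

0.965

H' = −Σ pᵢ ln pᵢ = −((-0.35467) + (-0.32678) + (-0.36785) + (-0.28880)) = 1.33809 (working shown to 5 dp, full precision carried).
With S = 4 species, ln S = 1.38629, so J = 1.33809/1.38629 = 0.96523, i.e. 0.965 to 3 decimal places.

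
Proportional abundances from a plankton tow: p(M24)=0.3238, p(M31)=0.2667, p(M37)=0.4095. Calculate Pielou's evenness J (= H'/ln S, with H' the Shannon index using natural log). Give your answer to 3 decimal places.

0.986

H' = −Σ pᵢ ln pᵢ = −((-0.36513) + (-0.35248) + (-0.36561)) = 1.08321 (working shown to 5 dp, full precision carried).
With S = 3 species, ln S = 1.09861, so J = 1.08321/1.09861 = 0.98598, i.e. 0.986 to 3 decimal places.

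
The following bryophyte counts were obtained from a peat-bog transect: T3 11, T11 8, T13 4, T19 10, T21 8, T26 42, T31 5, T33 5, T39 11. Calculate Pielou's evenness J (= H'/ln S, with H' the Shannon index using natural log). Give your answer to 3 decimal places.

0.855

Total N = 11+8+4+10+8+42+5+5+11 = 104, so the proportions are 0.10577, 0.07692, 0.03846, 0.09615, 0.07692, 0.40385, 0.04808, 0.04808, 0.10577 (working shown to 5 dp, full precision carried).
H' = −Σ pᵢ ln pᵢ = −((-0.23761) + (-0.19730) + (-0.12531) + (-0.22517) + (-0.19730) + (-0.36618) + (-0.14591) + (-0.14591) + (-0.23761)) = 1.87831.
With S = 9 species, ln S = 2.19722, so J = 1.87831/2.19722 = 0.85486, i.e. 0.855 to 3 decimal places.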